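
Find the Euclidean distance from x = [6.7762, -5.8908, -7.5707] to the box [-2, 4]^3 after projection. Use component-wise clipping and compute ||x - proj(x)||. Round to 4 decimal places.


Project each component onto [-2, 4].
clip(6.7762) = 4.0, clip(-5.8908) = -2.0, clip(-7.5707) = -2.0
Projection = [4.0, -2.0, -2.0]
Squared diffs: [7.7073, 15.1383, 31.0327]
Distance = sqrt(53.8783) = 7.3402


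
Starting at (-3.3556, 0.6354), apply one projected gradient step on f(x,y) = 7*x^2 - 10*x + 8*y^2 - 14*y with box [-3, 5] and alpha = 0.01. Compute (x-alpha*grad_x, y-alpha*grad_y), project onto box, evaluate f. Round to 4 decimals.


Step 1: Compute gradient at (-3.3556, 0.6354).
grad_x = 2*7*-3.3556 - 10 = -56.9784
grad_y = 2*8*0.6354 - 14 = -3.8336
Step 2: Gradient step.
x_raw = -3.3556 - 0.01*-56.9784 = -2.7858
y_raw = 0.6354 - 0.01*-3.8336 = 0.6737
Step 3: Project onto [-3, 5].
x_proj = clip(-2.7858) = -2.7858
y_proj = clip(0.6737) = 0.6737
Step 4: Evaluate f.
f(-2.7858, 0.6737) = 76.3826


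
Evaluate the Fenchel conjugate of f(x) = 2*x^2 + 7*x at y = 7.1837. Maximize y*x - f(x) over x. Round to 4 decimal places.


f*(y) = sup_x {y*x - a*x^2 - b*x} = sup_x {(y-b)*x - a*x^2}
FOC: (y - b) - 2a*x = 0 => x* = (y - b)/(2a)
x* = (7.1837 - 7)/(2*2) = 0.0459
f*(7.1837) = (y-b)^2/(4a) = (7.1837 - 7)^2/(4*2)
= 0.0337/8 = 0.0042


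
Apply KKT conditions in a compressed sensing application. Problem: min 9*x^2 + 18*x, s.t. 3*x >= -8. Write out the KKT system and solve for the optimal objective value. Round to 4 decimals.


Step 1: Try lambda = 0 (constraint inactive).
Stationarity: 2*9*x + 18 = 0
x* = -18/(2*9) = -1.0
Check constraint: 3*-1.0 = -3.0 >= -8 -- satisfied.
Step 2: Compute optimal value.
f(x*) = 9*(-1.0)^2 + 18*(-1.0) = -9.0


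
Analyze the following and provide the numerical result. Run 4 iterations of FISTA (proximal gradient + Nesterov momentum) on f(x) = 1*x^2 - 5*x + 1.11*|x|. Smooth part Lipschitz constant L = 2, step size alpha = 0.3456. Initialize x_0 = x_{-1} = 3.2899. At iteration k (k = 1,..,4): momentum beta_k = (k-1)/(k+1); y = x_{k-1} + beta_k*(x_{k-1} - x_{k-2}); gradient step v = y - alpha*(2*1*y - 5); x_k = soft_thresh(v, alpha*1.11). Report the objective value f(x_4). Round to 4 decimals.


FISTA on f(x) = 1*x^2 - 5*x + 1.11*|x|
L = 2, alpha = 0.3456
Iteration 1: beta = 0.0, y = 3.2899 + 0.0*(3.2899 - 3.2899) = 3.2899
  grad(y) = 1.5798, v = y - alpha*grad = 2.7439
  prox(v) = soft_thresh(2.7439, 0.3836) = 2.3603
Iteration 2: beta = 0.3333, y = 2.3603 + 0.3333*(2.3603 - 3.2899) = 2.0504
  grad(y) = -0.8991, v = y - alpha*grad = 2.3612
  prox(v) = soft_thresh(2.3612, 0.3836) = 1.9776
Iteration 3: beta = 0.5, y = 1.9776 + 0.5*(1.9776 - 2.3603) = 1.7862
  grad(y) = -1.4276, v = y - alpha*grad = 2.2796
  prox(v) = soft_thresh(2.2796, 0.3836) = 1.896
Iteration 4: beta = 0.6, y = 1.896 + 0.6*(1.896 - 1.9776) = 1.847
  grad(y) = -1.306, v = y - alpha*grad = 2.2984
  prox(v) = soft_thresh(2.2984, 0.3836) = 1.9147
f(x_4) = 1*1.9147^2 - 5*1.9147 + 1.11*|1.9147| = -3.7821


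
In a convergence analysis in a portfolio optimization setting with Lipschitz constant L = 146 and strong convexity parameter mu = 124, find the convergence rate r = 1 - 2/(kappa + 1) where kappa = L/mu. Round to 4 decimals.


Step 1: Compute the condition number.
kappa = L/mu = 146/124 = 1.1774
Step 2: Compute the convergence rate.
r = 1 - 2/(kappa + 1) = 1 - 2*mu/(L + mu) = (L - mu)/(L + mu) = 22/270 = 0.0815


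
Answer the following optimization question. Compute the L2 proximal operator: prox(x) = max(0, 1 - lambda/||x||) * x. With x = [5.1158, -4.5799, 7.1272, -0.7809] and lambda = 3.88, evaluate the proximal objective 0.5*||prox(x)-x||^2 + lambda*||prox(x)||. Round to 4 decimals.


Step 1: Compute ||x||.
||x|| = 9.9274
Step 2: Compute scaling factor.
scale = max(0, 1 - 3.88/9.9274) = 0.6092
Step 3: prox(x) = [3.1164, -2.7899, 4.3416, -0.4757]
||prox(x)|| = 6.0474
Step 4: Proximal objective.
0.5*||prox-x||^2 = 7.5272
lambda*||prox|| = 23.4639
Total = 30.9912


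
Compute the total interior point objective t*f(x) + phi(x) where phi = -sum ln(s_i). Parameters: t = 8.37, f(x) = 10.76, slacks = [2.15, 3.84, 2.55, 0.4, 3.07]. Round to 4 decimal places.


Step 1: Compute log-barrier.
ln values: [0.7655, 1.3455, 0.9361, -0.9163, 1.1217]
phi = -(0.7655 + 1.3455 + 0.9361 - 0.9163 + 1.1217) = -3.2524
Step 2: Compute augmented objective.
t*f(x) = 8.37*10.76 = 90.0612
Total = 90.0612 - 3.2524 = 86.8088


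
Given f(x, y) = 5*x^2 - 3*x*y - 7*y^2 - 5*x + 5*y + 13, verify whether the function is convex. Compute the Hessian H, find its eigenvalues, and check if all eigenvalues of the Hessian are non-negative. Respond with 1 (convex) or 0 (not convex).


The Hessian of f(x,y) = 5*x^2 - 3*x*y - 7*y^2 - 5*x + 5*y + 13 is:
H = [[10, -3], [-3, -14]]
Trace = 10 - 14 = -4
Determinant = 10*-14 - (-3)^2 = -149
Discriminant = (-4)^2 - 4*-149 = 612.0
Eigenvalues: lambda_1 = -14.3693, lambda_2 = 10.3693
The function is not convex.

0


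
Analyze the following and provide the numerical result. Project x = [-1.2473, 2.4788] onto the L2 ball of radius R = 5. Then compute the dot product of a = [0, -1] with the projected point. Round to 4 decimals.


Step 1: Compute ||x|| (intermediates to 6 decimals).
||x|| = sqrt((-1.2473)^2 + 2.4788^2) = 2.774925
Step 2: Project.
Since ||x|| <= R, proj = x (no scaling needed).
proj(x) = [-1.2473, 2.4788]
Step 3: Dot product.
a^T * proj(x) = 0*(-1.2473) - 1*2.4788 = -2.4788


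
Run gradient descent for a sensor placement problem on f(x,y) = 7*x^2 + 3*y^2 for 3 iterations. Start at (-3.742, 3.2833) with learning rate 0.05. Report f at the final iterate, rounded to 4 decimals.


Gradient descent on f(x,y) = 7*x^2 + 3*y^2.
Starting point: (-3.742, 3.2833), alpha = 0.05
Step 1: grad_x = 2*7*-3.742 = -52.388, grad_y = 2*3*3.2833 = 19.6998
  x_1 = -3.742 - 0.05*-52.388 = -1.1226
  y_1 = 3.2833 - 0.05*19.6998 = 2.2983
Step 2: grad_x = 2*7*-1.1226 = -15.7164, grad_y = 2*3*2.2983 = 13.7899
  x_2 = -1.1226 - 0.05*-15.7164 = -0.3368
  y_2 = 2.2983 - 0.05*13.7899 = 1.6088
Step 3: grad_x = 2*7*-0.3368 = -4.7149, grad_y = 2*3*1.6088 = 9.6529
  x_3 = -0.3368 - 0.05*-4.7149 = -0.101
  y_3 = 1.6088 - 0.05*9.6529 = 1.1262
f(-0.101, 1.1262) = 7*(-0.101)^2 + 3*1.1262^2 = 3.8762


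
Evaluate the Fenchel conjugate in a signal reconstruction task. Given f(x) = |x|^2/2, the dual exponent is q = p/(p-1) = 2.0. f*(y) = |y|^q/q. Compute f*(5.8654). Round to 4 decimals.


The conjugate exponent q satisfies 1/p + 1/q = 1.
p = 2, so q = 2/(2 - 1) = 2.0
|y|^q = 5.8654^2.0 = 34.4029
f*(5.8654) = 34.4029 / 2.0 = 17.2015


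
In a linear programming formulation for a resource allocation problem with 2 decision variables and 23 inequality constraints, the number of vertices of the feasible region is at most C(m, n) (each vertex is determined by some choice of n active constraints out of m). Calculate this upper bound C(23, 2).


Each vertex corresponds to some choice of n active constraints out of m, so the number of vertices is at most C(m, n) = m! / (n!(m-n)!).
m = 23, n = 2
Numerator: 23 * 22
Denominator: 2! = 2
C(23, 2) = 253


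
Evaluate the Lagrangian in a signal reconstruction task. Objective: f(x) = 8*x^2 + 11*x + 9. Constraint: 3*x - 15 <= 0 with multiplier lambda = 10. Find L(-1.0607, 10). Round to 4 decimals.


Step 1: Evaluate f(x).
f(-1.0607) = 8*(-1.0607)^2 + 11*(-1.0607) + 9 = 6.333
Step 2: Evaluate g(x).
g(-1.0607) = 3*-1.0607 - 15 = -18.1821
Step 3: Compute Lagrangian.
L = 6.333 + 10*-18.1821 = -175.488


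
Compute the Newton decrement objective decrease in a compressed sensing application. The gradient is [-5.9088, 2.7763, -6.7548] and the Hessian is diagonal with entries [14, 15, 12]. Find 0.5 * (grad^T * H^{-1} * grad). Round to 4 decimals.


Step 1: H is diagonal, so H^(-1) * g = [-0.4221, 0.1851, -0.5629].
Step 2: g^T H^(-1) g = sum_i g_i^2 / H_ii
  = (-5.9088)^2/14 + (2.7763)^2/15 + (-6.7548)^2/12
  = 2.4939 + 0.5139 + 3.8023 = 6.81
Step 3: Objective decrease = 0.5 * g^T H^(-1) g = 3.405


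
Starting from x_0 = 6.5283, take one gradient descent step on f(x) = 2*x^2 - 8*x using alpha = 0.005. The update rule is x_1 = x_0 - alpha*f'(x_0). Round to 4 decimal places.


We compute the gradient at x_0 and apply the update.
f'(x) = 4*x - 8
f'(6.5283) = 4*6.5283 - 8 = 18.1132
x_1 = 6.5283 - 0.005*18.1132 = 6.4377


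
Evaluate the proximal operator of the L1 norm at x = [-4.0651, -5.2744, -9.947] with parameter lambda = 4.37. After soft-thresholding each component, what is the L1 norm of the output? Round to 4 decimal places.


Soft-thresholding with lambda = 4.37:
prox(-4.0651) = sign(-4.0651)*max(|-4.0651| - 4.37, 0) = 0.0
prox(-5.2744) = sign(-5.2744)*max(|-5.2744| - 4.37, 0) = -0.9044
prox(-9.947) = sign(-9.947)*max(|-9.947| - 4.37, 0) = -5.577
prox(x) = [0.0, -0.9044, -5.577]
||prox(x)||_1 = 0.0 + 0.9044 + 5.577 = 6.4814


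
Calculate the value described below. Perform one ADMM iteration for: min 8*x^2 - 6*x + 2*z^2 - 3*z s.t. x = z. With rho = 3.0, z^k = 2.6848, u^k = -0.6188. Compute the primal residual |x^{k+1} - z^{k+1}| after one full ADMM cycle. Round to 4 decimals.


ADMM iteration with rho = 3.0, z^k = 2.6848, u^k = -0.6188
Step 1: x-update.
Minimize 8*x^2 - 6*x + (3.0/2)*(x - 2.6848 - 0.6188)^2
FOC: (2*8 + 3.0)*x = 6 + 3.0*(2.6848 + 0.6188)
x^{k+1} = 0.8374
Step 2: z-update.
Minimize 2*z^2 - 3*z + (3.0/2)*(0.8374 - z - 0.6188)^2
FOC: (2*2 + 3.0)*z = 3 + 3.0*(0.8374 - 0.6188)
z^{k+1} = 0.5223
Step 3: u-update.
u^{k+1} = -0.6188 + 0.8374 - 0.5223 = -0.3037
Step 4: Primal residual = |0.8374 - 0.5223| = 0.3151


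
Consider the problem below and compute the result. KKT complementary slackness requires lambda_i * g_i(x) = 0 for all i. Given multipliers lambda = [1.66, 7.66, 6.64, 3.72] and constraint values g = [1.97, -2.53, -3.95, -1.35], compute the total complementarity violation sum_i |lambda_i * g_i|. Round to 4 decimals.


KKT complementary slackness check:
lambda_1 * g_1 = 1.66 * 1.97 = 3.2702
lambda_2 * g_2 = 7.66 * -2.53 = -19.3798
lambda_3 * g_3 = 6.64 * -3.95 = -26.228
lambda_4 * g_4 = 3.72 * -1.35 = -5.022
Total violation = 3.2702 + 19.3798 + 26.228 + 5.022 = 53.9


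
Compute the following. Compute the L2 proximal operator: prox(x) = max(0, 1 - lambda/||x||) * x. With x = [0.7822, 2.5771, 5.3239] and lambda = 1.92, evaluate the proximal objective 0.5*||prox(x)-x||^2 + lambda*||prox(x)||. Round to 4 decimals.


Step 1: Compute ||x||.
||x|| = 5.9663
Step 2: Compute scaling factor.
scale = max(0, 1 - 1.92/5.9663) = 0.6782
Step 3: prox(x) = [0.5305, 1.7478, 3.6106]
||prox(x)|| = 4.0463
Step 4: Proximal objective.
0.5*||prox-x||^2 = 1.8432
lambda*||prox|| = 7.7689
Total = 9.6122


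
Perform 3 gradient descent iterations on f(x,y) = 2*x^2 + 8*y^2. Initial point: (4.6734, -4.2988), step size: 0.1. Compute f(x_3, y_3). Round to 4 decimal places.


Gradient descent on f(x,y) = 2*x^2 + 8*y^2.
Starting point: (4.6734, -4.2988), alpha = 0.1
Step 1: grad_x = 2*2*4.6734 = 18.6936, grad_y = 2*8*-4.2988 = -68.7808
  x_1 = 4.6734 - 0.1*18.6936 = 2.804
  y_1 = -4.2988 - 0.1*-68.7808 = 2.5793
Step 2: grad_x = 2*2*2.804 = 11.2162, grad_y = 2*8*2.5793 = 41.2685
  x_2 = 2.804 - 0.1*11.2162 = 1.6824
  y_2 = 2.5793 - 0.1*41.2685 = -1.5476
Step 3: grad_x = 2*2*1.6824 = 6.7297, grad_y = 2*8*-1.5476 = -24.7611
  x_3 = 1.6824 - 0.1*6.7297 = 1.0095
  y_3 = -1.5476 - 0.1*-24.7611 = 0.9285
f(1.0095, 0.9285) = 2*1.0095^2 + 8*0.9285^2 = 8.9355


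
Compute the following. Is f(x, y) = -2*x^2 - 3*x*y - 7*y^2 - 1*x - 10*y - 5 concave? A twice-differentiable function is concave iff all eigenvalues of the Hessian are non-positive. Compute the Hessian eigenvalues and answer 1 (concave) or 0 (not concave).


The Hessian of f(x,y) = -2*x^2 - 3*x*y - 7*y^2 - 1*x - 10*y - 5 is:
H = [[-4, -3], [-3, -14]]
Trace = -4 - 14 = -18
Determinant = -4*-14 - (-3)^2 = 47
Discriminant = (-18)^2 - 4*47 = 136.0
Eigenvalues: lambda_1 = -14.831, lambda_2 = -3.169
The function is concave.

1


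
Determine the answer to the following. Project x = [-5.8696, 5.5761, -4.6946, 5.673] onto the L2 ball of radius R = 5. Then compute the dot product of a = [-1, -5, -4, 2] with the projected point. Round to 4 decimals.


Step 1: Compute ||x|| (intermediates to 6 decimals).
||x|| = sqrt((-5.8696)^2 + 5.5761^2 + (-4.6946)^2 + 5.673^2) = 10.943824
Step 2: Project.
Since ||x|| > R, scale = R/||x|| = 5/10.943824 = 0.456879, proj(x) = scale * x
proj(x) = [-2.681697, 2.547603, -2.144864, 2.591875]
Step 3: Dot product.
a^T * proj(x) = -1*(-2.681697) - 5*2.547603 - 4*(-2.144864) + 2*2.591875 = 3.7069


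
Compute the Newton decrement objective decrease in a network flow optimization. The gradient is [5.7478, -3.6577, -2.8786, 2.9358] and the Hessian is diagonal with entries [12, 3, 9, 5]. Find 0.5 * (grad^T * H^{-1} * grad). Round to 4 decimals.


Step 1: H is diagonal, so H^(-1) * g = [0.479, -1.2192, -0.3198, 0.5872].
Step 2: g^T H^(-1) g = sum_i g_i^2 / H_ii
  = (5.7478)^2/12 + (-3.6577)^2/3 + (-2.8786)^2/9 + (2.9358)^2/5
  = 2.7531 + 4.4596 + 0.9207 + 1.7238 = 9.8572
Step 3: Objective decrease = 0.5 * g^T H^(-1) g = 4.9286


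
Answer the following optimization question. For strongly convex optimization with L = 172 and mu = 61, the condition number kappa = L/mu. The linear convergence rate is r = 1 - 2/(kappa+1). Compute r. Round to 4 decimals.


Step 1: Compute the condition number.
kappa = L/mu = 172/61 = 2.8197
Step 2: Compute the convergence rate.
r = 1 - 2/(kappa + 1) = 1 - 2*mu/(L + mu) = (L - mu)/(L + mu) = 111/233 = 0.4764


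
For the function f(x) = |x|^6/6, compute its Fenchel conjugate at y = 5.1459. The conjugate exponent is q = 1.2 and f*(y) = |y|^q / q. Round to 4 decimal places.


The conjugate exponent q satisfies 1/p + 1/q = 1.
p = 6, so q = 6/(6 - 1) = 1.2
|y|^q = 5.1459^1.2 = 7.1409
f*(5.1459) = 7.1409 / 1.2 = 5.9508


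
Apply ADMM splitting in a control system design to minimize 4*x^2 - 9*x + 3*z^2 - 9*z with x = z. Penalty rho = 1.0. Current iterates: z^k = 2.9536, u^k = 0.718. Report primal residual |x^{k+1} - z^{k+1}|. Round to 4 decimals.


ADMM iteration with rho = 1.0, z^k = 2.9536, u^k = 0.718
Step 1: x-update.
Minimize 4*x^2 - 9*x + (1.0/2)*(x - 2.9536 + 0.718)^2
FOC: (2*4 + 1.0)*x = 9 + 1.0*(2.9536 - 0.718)
x^{k+1} = 1.2484
Step 2: z-update.
Minimize 3*z^2 - 9*z + (1.0/2)*(1.2484 - z + 0.718)^2
FOC: (2*3 + 1.0)*z = 9 + 1.0*(1.2484 + 0.718)
z^{k+1} = 1.5666
Step 3: u-update.
u^{k+1} = 0.718 + 1.2484 - 1.5666 = 0.3998
Step 4: Primal residual = |1.2484 - 1.5666| = 0.3182


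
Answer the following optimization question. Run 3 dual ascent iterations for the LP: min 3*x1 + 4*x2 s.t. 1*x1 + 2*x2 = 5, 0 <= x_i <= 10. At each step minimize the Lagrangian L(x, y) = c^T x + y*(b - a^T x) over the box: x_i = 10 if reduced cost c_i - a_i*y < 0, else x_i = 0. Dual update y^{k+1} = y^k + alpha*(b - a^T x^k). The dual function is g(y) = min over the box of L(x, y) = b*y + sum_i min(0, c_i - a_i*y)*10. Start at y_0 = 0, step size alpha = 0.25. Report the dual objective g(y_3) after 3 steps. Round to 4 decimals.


Dual ascent for LP: min 3*x1 + 4*x2, 1*x1 + 2*x2 = 5, 0 <= x_i <= 10
Step 1: y^k = 0.0, reduced costs: (3.0, 4.0)
  x^k = (0.0, 0.0), subgradient = b - a^T x = 5.0
  y^{k+1} = 0.0 + 0.25*5.0 = 1.25
Step 2: y^k = 1.25, reduced costs: (1.75, 1.5)
  x^k = (0.0, 0.0), subgradient = b - a^T x = 5.0
  y^{k+1} = 1.25 + 0.25*5.0 = 2.5
Step 3: y^k = 2.5, reduced costs: (0.5, -1.0)
  x^k = (0.0, 10.0), subgradient = b - a^T x = -15.0
  y^{k+1} = 2.5 + 0.25*-15.0 = -1.25
Dual objective at y_3 = -1.25: reduced costs (4.25, 6.5), box minimizer x = (0.0, 0.0)
g(y_3) = b*y + (c1 - a1*y)*x1 + (c2 - a2*y)*x2 = 5*(-1.25) + 4.25*0.0 + 6.5*0.0 = -6.25 + 0.0 + 0.0 = -6.25


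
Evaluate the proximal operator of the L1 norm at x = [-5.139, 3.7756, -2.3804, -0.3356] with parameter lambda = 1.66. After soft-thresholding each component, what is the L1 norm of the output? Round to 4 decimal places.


Soft-thresholding with lambda = 1.66:
prox(-5.139) = sign(-5.139)*max(|-5.139| - 1.66, 0) = -3.479
prox(3.7756) = sign(3.7756)*max(|3.7756| - 1.66, 0) = 2.1156
prox(-2.3804) = sign(-2.3804)*max(|-2.3804| - 1.66, 0) = -0.7204
prox(-0.3356) = sign(-0.3356)*max(|-0.3356| - 1.66, 0) = 0.0
prox(x) = [-3.479, 2.1156, -0.7204, 0.0]
||prox(x)||_1 = 3.479 + 2.1156 + 0.7204 + 0.0 = 6.315


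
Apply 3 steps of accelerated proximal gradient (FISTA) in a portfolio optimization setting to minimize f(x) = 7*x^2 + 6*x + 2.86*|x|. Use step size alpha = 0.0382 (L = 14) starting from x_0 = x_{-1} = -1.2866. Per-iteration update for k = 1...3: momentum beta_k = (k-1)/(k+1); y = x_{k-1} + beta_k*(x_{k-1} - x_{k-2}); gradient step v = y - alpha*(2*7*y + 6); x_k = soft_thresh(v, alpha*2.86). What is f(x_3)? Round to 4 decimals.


FISTA on f(x) = 7*x^2 + 6*x + 2.86*|x|
L = 14, alpha = 0.0382
Iteration 1: beta = 0.0, y = -1.2866 + 0.0*(-1.2866 + 1.2866) = -1.2866
  grad(y) = -12.0124, v = y - alpha*grad = -0.8277
  prox(v) = soft_thresh(-0.8277, 0.1093) = -0.7185
Iteration 2: beta = 0.3333, y = -0.7185 + 0.3333*(-0.7185 + 1.2866) = -0.5291
  grad(y) = -1.4074, v = y - alpha*grad = -0.4753
  prox(v) = soft_thresh(-0.4753, 0.1093) = -0.3661
Iteration 3: beta = 0.5, y = -0.3661 + 0.5*(-0.3661 + 0.7185) = -0.1899
  grad(y) = 3.3415, v = y - alpha*grad = -0.3175
  prox(v) = soft_thresh(-0.3175, 0.1093) = -0.2083
f(x_3) = 7*(-0.2083)^2 + 6*(-0.2083) + 2.86*|-0.2083| = -0.3503


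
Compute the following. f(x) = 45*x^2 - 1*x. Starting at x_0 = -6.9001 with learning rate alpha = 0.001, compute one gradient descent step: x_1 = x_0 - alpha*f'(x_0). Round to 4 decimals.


We compute the gradient at x_0 and apply the update.
f'(x) = 90*x - 1
f'(-6.9001) = 90*-6.9001 - 1 = -622.009
x_1 = -6.9001 - 0.001*-622.009 = -6.2781


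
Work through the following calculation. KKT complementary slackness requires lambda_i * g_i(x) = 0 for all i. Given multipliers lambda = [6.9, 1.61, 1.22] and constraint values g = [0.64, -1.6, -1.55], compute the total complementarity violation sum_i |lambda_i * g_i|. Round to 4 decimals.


KKT complementary slackness check:
lambda_1 * g_1 = 6.9 * 0.64 = 4.416
lambda_2 * g_2 = 1.61 * -1.6 = -2.576
lambda_3 * g_3 = 1.22 * -1.55 = -1.891
Total violation = 4.416 + 2.576 + 1.891 = 8.883


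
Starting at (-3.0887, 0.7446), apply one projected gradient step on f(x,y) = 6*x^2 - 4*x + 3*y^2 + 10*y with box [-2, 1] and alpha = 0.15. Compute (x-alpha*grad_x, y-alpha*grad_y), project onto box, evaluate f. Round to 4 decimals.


Step 1: Compute gradient at (-3.0887, 0.7446).
grad_x = 2*6*-3.0887 - 4 = -41.0644
grad_y = 2*3*0.7446 + 10 = 14.4676
Step 2: Gradient step.
x_raw = -3.0887 - 0.15*-41.0644 = 3.071
y_raw = 0.7446 - 0.15*14.4676 = -1.4255
Step 3: Project onto [-2, 1].
x_proj = clip(3.071) = 1.0
y_proj = clip(-1.4255) = -1.4255
Step 4: Evaluate f.
f(1.0, -1.4255) = -6.1589


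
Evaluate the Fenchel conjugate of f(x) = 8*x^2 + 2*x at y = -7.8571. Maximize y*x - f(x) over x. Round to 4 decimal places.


f*(y) = sup_x {y*x - a*x^2 - b*x} = sup_x {(y-b)*x - a*x^2}
FOC: (y - b) - 2a*x = 0 => x* = (y - b)/(2a)
x* = (-7.8571 - 2)/(2*8) = -0.6161
f*(-7.8571) = (y-b)^2/(4a) = (-7.8571 - 2)^2/(4*8)
= 97.1624/32 = 3.0363


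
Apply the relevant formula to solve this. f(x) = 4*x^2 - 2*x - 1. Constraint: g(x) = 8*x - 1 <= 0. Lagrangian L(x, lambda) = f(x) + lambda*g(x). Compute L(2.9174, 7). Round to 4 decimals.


Step 1: Evaluate f(x).
f(2.9174) = 4*2.9174^2 - 2*2.9174 - 1 = 27.2101
Step 2: Evaluate g(x).
g(2.9174) = 8*2.9174 - 1 = 22.3392
Step 3: Compute Lagrangian.
L = 27.2101 + 7*22.3392 = 183.5845


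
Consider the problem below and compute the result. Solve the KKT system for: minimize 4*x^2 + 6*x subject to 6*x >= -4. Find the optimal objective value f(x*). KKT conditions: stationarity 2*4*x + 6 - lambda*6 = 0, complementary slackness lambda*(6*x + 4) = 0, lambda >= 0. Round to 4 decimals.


Step 1: Try lambda = 0 (constraint inactive).
x_unc = -6/(2*4) = -0.75
Check: 6*-0.75 = -4.5 < -4 -- violated!
Step 2: Constraint must be active: 6*x = -4
x* = -4/6 = -2/3 = -0.6667 (rounded; the exact value -2/3 is used below)
lambda = (2*4*(-2/3) + 6)/6 = 0.1111
Step 3: Compute optimal value.
f(x*) = 4*(-2/3)^2 + 6*(-2/3) = -2.2222


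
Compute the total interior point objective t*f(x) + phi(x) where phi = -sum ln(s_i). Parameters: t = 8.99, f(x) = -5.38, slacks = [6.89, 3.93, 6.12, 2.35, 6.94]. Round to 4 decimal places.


Step 1: Compute log-barrier.
ln values: [1.9301, 1.3686, 1.8116, 0.8544, 1.9373]
phi = -(1.9301 + 1.3686 + 1.8116 + 0.8544 + 1.9373) = -7.902
Step 2: Compute augmented objective.
t*f(x) = 8.99*-5.38 = -48.3662
Total = -48.3662 - 7.902 = -56.2682


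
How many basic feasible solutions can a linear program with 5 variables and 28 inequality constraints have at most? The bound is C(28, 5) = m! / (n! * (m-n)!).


Each vertex corresponds to some choice of n active constraints out of m, so the number of vertices is at most C(m, n) = m! / (n!(m-n)!).
m = 28, n = 5
Numerator: 28 * 27 * 26 * 25 * 24
Denominator: 5! = 120
C(28, 5) = 98280


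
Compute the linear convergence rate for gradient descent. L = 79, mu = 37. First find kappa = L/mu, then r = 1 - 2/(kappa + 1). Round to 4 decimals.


Step 1: Compute the condition number.
kappa = L/mu = 79/37 = 2.1351
Step 2: Compute the convergence rate.
r = 1 - 2/(kappa + 1) = 1 - 2*mu/(L + mu) = (L - mu)/(L + mu) = 42/116 = 0.3621


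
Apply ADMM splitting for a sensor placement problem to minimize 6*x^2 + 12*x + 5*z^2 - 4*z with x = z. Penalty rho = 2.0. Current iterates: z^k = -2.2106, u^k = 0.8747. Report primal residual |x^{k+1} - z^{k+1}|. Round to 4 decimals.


ADMM iteration with rho = 2.0, z^k = -2.2106, u^k = 0.8747
Step 1: x-update.
Minimize 6*x^2 + 12*x + (2.0/2)*(x + 2.2106 + 0.8747)^2
FOC: (2*6 + 2.0)*x = -12 + 2.0*(-2.2106 - 0.8747)
x^{k+1} = -1.2979
Step 2: z-update.
Minimize 5*z^2 - 4*z + (2.0/2)*(-1.2979 - z + 0.8747)^2
FOC: (2*5 + 2.0)*z = 4 + 2.0*(-1.2979 + 0.8747)
z^{k+1} = 0.2628
Step 3: u-update.
u^{k+1} = 0.8747 - 1.2979 - 0.2628 = -0.686
Step 4: Primal residual = |-1.2979 - 0.2628| = 1.5607


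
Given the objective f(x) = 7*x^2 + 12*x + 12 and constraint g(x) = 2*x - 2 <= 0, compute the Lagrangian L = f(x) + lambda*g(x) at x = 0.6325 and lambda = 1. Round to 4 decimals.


Step 1: Evaluate f(x).
f(0.6325) = 7*0.6325^2 + 12*0.6325 + 12 = 22.3904
Step 2: Evaluate g(x).
g(0.6325) = 2*0.6325 - 2 = -0.735
Step 3: Compute Lagrangian.
L = 22.3904 + 1*-0.735 = 21.6554


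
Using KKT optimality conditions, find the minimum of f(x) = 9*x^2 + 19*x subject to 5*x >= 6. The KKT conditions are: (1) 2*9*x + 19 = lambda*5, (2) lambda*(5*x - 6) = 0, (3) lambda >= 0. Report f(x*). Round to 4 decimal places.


Step 1: Try lambda = 0 (constraint inactive).
x_unc = -19/(2*9) = -1.0556
Check: 5*-1.0556 = -5.278 < 6 -- violated!
Step 2: Constraint must be active: 5*x = 6
x* = 6/5 = 1.2
lambda = (2*9*1.2 + 19)/5 = 8.12
Step 3: Compute optimal value.
f(x*) = 9*1.2^2 + 19*1.2 = 35.76


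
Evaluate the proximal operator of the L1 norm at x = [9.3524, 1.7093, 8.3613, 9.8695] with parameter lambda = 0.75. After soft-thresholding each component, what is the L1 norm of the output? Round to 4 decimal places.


Soft-thresholding with lambda = 0.75:
prox(9.3524) = sign(9.3524)*max(|9.3524| - 0.75, 0) = 8.6024
prox(1.7093) = sign(1.7093)*max(|1.7093| - 0.75, 0) = 0.9593
prox(8.3613) = sign(8.3613)*max(|8.3613| - 0.75, 0) = 7.6113
prox(9.8695) = sign(9.8695)*max(|9.8695| - 0.75, 0) = 9.1195
prox(x) = [8.6024, 0.9593, 7.6113, 9.1195]
||prox(x)||_1 = 8.6024 + 0.9593 + 7.6113 + 9.1195 = 26.2925


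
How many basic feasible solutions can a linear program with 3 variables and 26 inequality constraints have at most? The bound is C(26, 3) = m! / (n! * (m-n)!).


Each vertex corresponds to some choice of n active constraints out of m, so the number of vertices is at most C(m, n) = m! / (n!(m-n)!).
m = 26, n = 3
Numerator: 26 * 25 * 24
Denominator: 3! = 6
C(26, 3) = 2600


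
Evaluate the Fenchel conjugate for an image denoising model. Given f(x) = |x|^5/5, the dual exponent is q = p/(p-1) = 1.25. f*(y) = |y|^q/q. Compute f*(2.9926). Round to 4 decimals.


The conjugate exponent q satisfies 1/p + 1/q = 1.
p = 5, so q = 5/(5 - 1) = 1.25
|y|^q = 2.9926^1.25 = 3.9361
f*(2.9926) = 3.9361 / 1.25 = 3.1488


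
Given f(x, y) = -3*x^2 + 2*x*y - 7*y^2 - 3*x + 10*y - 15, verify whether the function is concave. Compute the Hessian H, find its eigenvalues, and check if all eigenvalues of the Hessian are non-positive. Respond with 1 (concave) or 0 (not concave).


The Hessian of f(x,y) = -3*x^2 + 2*x*y - 7*y^2 - 3*x + 10*y - 15 is:
H = [[-6, 2], [2, -14]]
Trace = -6 - 14 = -20
Determinant = -6*-14 - (2)^2 = 80
Discriminant = (-20)^2 - 4*80 = 80.0
Eigenvalues: lambda_1 = -14.4721, lambda_2 = -5.5279
The function is concave.

1


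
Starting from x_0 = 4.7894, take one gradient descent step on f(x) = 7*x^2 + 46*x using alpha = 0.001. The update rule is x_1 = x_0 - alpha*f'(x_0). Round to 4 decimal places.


We compute the gradient at x_0 and apply the update.
f'(x) = 14*x + 46
f'(4.7894) = 14*4.7894 + 46 = 113.0516
x_1 = 4.7894 - 0.001*113.0516 = 4.6763


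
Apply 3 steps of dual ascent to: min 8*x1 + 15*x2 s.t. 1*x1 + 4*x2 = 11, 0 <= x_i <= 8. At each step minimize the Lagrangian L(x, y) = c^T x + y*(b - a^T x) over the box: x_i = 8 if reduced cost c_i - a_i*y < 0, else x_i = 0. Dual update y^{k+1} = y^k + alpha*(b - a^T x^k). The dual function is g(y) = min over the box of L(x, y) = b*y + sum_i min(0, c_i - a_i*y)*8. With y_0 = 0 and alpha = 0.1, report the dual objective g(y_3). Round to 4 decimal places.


Dual ascent for LP: min 8*x1 + 15*x2, 1*x1 + 4*x2 = 11, 0 <= x_i <= 8
Step 1: y^k = 0.0, reduced costs: (8.0, 15.0)
  x^k = (0.0, 0.0), subgradient = b - a^T x = 11.0
  y^{k+1} = 0.0 + 0.1*11.0 = 1.1
Step 2: y^k = 1.1, reduced costs: (6.9, 10.6)
  x^k = (0.0, 0.0), subgradient = b - a^T x = 11.0
  y^{k+1} = 1.1 + 0.1*11.0 = 2.2
Step 3: y^k = 2.2, reduced costs: (5.8, 6.2)
  x^k = (0.0, 0.0), subgradient = b - a^T x = 11.0
  y^{k+1} = 2.2 + 0.1*11.0 = 3.3
Dual objective at y_3 = 3.3: reduced costs (4.7, 1.8), box minimizer x = (0.0, 0.0)
g(y_3) = b*y + (c1 - a1*y)*x1 + (c2 - a2*y)*x2 = 11*3.3 + 4.7*0.0 + 1.8*0.0 = 36.3 + 0.0 + 0.0 = 36.3


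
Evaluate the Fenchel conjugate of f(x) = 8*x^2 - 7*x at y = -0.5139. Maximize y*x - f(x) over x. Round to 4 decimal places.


f*(y) = sup_x {y*x - a*x^2 - b*x} = sup_x {(y-b)*x - a*x^2}
FOC: (y - b) - 2a*x = 0 => x* = (y - b)/(2a)
x* = (-0.5139 + 7)/(2*8) = 0.4054
f*(-0.5139) = (y-b)^2/(4a) = (-0.5139 + 7)^2/(4*8)
= 42.0695/32 = 1.3147


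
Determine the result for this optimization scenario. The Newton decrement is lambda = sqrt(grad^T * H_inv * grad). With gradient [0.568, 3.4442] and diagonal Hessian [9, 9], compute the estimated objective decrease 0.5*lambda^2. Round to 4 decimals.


Step 1: H is diagonal, so H^(-1) * g = [0.0631, 0.3827].
Step 2: g^T H^(-1) g = sum_i g_i^2 / H_ii
  = (0.568)^2/9 + (3.4442)^2/9
  = 0.0358 + 1.3181 = 1.3539
Step 3: Objective decrease = 0.5 * g^T H^(-1) g = 0.677


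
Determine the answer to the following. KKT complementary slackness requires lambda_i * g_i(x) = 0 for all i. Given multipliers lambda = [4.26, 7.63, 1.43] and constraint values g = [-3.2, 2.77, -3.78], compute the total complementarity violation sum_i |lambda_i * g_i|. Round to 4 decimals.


KKT complementary slackness check:
lambda_1 * g_1 = 4.26 * -3.2 = -13.632
lambda_2 * g_2 = 7.63 * 2.77 = 21.1351
lambda_3 * g_3 = 1.43 * -3.78 = -5.4054
Total violation = 13.632 + 21.1351 + 5.4054 = 40.1725


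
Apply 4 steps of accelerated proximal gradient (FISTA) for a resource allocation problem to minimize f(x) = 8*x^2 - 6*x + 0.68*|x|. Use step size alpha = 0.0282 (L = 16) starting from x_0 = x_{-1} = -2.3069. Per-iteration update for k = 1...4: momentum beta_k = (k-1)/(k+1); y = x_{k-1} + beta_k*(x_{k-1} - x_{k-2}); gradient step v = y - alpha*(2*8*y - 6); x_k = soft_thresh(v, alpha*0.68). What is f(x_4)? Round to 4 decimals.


FISTA on f(x) = 8*x^2 - 6*x + 0.68*|x|
L = 16, alpha = 0.0282
Iteration 1: beta = 0.0, y = -2.3069 + 0.0*(-2.3069 + 2.3069) = -2.3069
  grad(y) = -42.9104, v = y - alpha*grad = -1.0968
  prox(v) = soft_thresh(-1.0968, 0.0192) = -1.0777
Iteration 2: beta = 0.3333, y = -1.0777 + 0.3333*(-1.0777 + 2.3069) = -0.6679
  grad(y) = -16.6864, v = y - alpha*grad = -0.1973
  prox(v) = soft_thresh(-0.1973, 0.0192) = -0.1782
Iteration 3: beta = 0.5, y = -0.1782 + 0.5*(-0.1782 + 1.0777) = 0.2716
  grad(y) = -1.6548, v = y - alpha*grad = 0.3182
  prox(v) = soft_thresh(0.3182, 0.0192) = 0.2991
Iteration 4: beta = 0.6, y = 0.2991 + 0.6*(0.2991 + 0.1782) = 0.5854
  grad(y) = 3.3664, v = y - alpha*grad = 0.4905
  prox(v) = soft_thresh(0.4905, 0.0192) = 0.4713
f(x_4) = 8*0.4713^2 - 6*0.4713 + 0.68*|0.4713| = -0.7303


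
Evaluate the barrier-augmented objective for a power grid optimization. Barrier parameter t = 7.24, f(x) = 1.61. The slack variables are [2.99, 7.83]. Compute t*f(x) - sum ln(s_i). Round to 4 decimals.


Step 1: Compute log-barrier.
ln values: [1.0953, 2.058]
phi = -(1.0953 + 2.058) = -3.1532
Step 2: Compute augmented objective.
t*f(x) = 7.24*1.61 = 11.6564
Total = 11.6564 - 3.1532 = 8.5032


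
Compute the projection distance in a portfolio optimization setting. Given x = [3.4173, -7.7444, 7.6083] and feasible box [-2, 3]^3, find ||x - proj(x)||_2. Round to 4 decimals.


Project each component onto [-2, 3].
clip(3.4173) = 3.0, clip(-7.7444) = -2.0, clip(7.6083) = 3.0
Projection = [3.0, -2.0, 3.0]
Squared diffs: [0.1741, 32.9981, 21.2364]
Distance = sqrt(54.4086) = 7.3762


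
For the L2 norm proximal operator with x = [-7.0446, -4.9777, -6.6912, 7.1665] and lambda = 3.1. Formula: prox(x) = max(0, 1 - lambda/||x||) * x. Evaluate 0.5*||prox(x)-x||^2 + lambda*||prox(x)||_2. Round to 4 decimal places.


Step 1: Compute ||x||.
||x|| = 13.0589
Step 2: Compute scaling factor.
scale = max(0, 1 - 3.1/13.0589) = 0.7626
Step 3: prox(x) = [-5.3723, -3.7961, -5.1028, 5.4653]
||prox(x)|| = 9.9589
Step 4: Proximal objective.
0.5*||prox-x||^2 = 4.805
lambda*||prox|| = 30.8726
Total = 35.6776


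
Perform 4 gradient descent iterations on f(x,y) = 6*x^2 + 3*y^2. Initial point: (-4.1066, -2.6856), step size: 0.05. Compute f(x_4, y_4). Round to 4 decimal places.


Gradient descent on f(x,y) = 6*x^2 + 3*y^2.
Starting point: (-4.1066, -2.6856), alpha = 0.05
Step 1: grad_x = 2*6*-4.1066 = -49.2792, grad_y = 2*3*-2.6856 = -16.1136
  x_1 = -4.1066 - 0.05*-49.2792 = -1.6426
  y_1 = -2.6856 - 0.05*-16.1136 = -1.8799
Step 2: grad_x = 2*6*-1.6426 = -19.7117, grad_y = 2*3*-1.8799 = -11.2795
  x_2 = -1.6426 - 0.05*-19.7117 = -0.6571
  y_2 = -1.8799 - 0.05*-11.2795 = -1.3159
Step 3: grad_x = 2*6*-0.6571 = -7.8847, grad_y = 2*3*-1.3159 = -7.8957
  x_3 = -0.6571 - 0.05*-7.8847 = -0.2628
  y_3 = -1.3159 - 0.05*-7.8957 = -0.9212
Step 4: grad_x = 2*6*-0.2628 = -3.1539, grad_y = 2*3*-0.9212 = -5.527
  x_4 = -0.2628 - 0.05*-3.1539 = -0.1051
  y_4 = -0.9212 - 0.05*-5.527 = -0.6448
f(-0.1051, -0.6448) = 6*(-0.1051)^2 + 3*(-0.6448)^2 = 1.3137


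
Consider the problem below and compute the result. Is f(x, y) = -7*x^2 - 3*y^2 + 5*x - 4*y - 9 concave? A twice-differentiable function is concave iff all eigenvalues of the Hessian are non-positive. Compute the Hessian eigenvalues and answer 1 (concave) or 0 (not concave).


The Hessian of f(x,y) = -7*x^2 - 3*y^2 + 5*x - 4*y - 9 is:
H = [[-14, 0], [0, -6]]
Trace = -14 - 6 = -20
Determinant = -14*-6 - (0)^2 = 84
Discriminant = (-20)^2 - 4*84 = 64.0
Eigenvalues: lambda_1 = -14.0, lambda_2 = -6.0
The function is concave.

1


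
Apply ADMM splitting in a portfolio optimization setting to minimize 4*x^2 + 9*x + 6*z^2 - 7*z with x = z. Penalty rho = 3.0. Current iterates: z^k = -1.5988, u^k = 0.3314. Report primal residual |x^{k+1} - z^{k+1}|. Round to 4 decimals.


ADMM iteration with rho = 3.0, z^k = -1.5988, u^k = 0.3314
Step 1: x-update.
Minimize 4*x^2 + 9*x + (3.0/2)*(x + 1.5988 + 0.3314)^2
FOC: (2*4 + 3.0)*x = -9 + 3.0*(-1.5988 - 0.3314)
x^{k+1} = -1.3446
Step 2: z-update.
Minimize 6*z^2 - 7*z + (3.0/2)*(-1.3446 - z + 0.3314)^2
FOC: (2*6 + 3.0)*z = 7 + 3.0*(-1.3446 + 0.3314)
z^{k+1} = 0.264
Step 3: u-update.
u^{k+1} = 0.3314 - 1.3446 - 0.264 = -1.2772
Step 4: Primal residual = |-1.3446 - 0.264| = 1.6086


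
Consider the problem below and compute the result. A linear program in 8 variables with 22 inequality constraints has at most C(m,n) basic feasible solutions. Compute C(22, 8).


Each vertex corresponds to some choice of n active constraints out of m, so the number of vertices is at most C(m, n) = m! / (n!(m-n)!).
m = 22, n = 8
Numerator: 22 * 21 * 20 * 19 * 18 * 17 * 16 * 15
Denominator: 8! = 40320
C(22, 8) = 319770


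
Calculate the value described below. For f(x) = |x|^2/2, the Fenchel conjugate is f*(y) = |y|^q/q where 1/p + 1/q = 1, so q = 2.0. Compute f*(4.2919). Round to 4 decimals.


The conjugate exponent q satisfies 1/p + 1/q = 1.
p = 2, so q = 2/(2 - 1) = 2.0
|y|^q = 4.2919^2.0 = 18.4204
f*(4.2919) = 18.4204 / 2.0 = 9.2102


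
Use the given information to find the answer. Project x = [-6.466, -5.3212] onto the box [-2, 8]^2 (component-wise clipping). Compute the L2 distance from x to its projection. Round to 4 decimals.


Project each component onto [-2, 8].
clip(-6.466) = -2.0, clip(-5.3212) = -2.0
Projection = [-2.0, -2.0]
Squared diffs: [19.9452, 11.0304]
Distance = sqrt(30.9756) = 5.5656


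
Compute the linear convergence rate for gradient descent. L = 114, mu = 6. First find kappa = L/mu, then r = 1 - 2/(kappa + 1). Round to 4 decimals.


Step 1: Compute the condition number.
kappa = L/mu = 114/6 = 19.0
Step 2: Compute the convergence rate.
r = 1 - 2/(kappa + 1) = 1 - 2*mu/(L + mu) = (L - mu)/(L + mu) = 108/120 = 0.9


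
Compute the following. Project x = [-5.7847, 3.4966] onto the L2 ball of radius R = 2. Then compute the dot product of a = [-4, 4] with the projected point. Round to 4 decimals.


Step 1: Compute ||x|| (intermediates to 6 decimals).
||x|| = sqrt((-5.7847)^2 + 3.4966^2) = 6.759361
Step 2: Project.
Since ||x|| > R, scale = R/||x|| = 2/6.759361 = 0.295886, proj(x) = scale * x
proj(x) = [-1.711612, 1.034595]
Step 3: Dot product.
a^T * proj(x) = -4*(-1.711612) + 4*1.034595 = 10.9848


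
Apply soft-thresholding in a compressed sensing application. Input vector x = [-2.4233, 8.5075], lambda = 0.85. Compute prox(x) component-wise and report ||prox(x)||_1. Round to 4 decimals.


Soft-thresholding with lambda = 0.85:
prox(-2.4233) = sign(-2.4233)*max(|-2.4233| - 0.85, 0) = -1.5733
prox(8.5075) = sign(8.5075)*max(|8.5075| - 0.85, 0) = 7.6575
prox(x) = [-1.5733, 7.6575]
||prox(x)||_1 = 1.5733 + 7.6575 = 9.2308


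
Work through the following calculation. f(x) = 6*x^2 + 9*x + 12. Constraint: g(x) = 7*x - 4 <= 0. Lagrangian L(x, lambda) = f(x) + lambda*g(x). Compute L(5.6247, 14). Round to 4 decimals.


Step 1: Evaluate f(x).
f(5.6247) = 6*5.6247^2 + 9*5.6247 + 12 = 252.4458
Step 2: Evaluate g(x).
g(5.6247) = 7*5.6247 - 4 = 35.3729
Step 3: Compute Lagrangian.
L = 252.4458 + 14*35.3729 = 747.6664


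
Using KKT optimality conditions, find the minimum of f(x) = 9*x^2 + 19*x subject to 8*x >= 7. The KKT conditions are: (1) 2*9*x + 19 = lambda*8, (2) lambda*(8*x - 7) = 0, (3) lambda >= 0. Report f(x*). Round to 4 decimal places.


Step 1: Try lambda = 0 (constraint inactive).
x_unc = -19/(2*9) = -1.0556
Check: 8*-1.0556 = -8.4448 < 7 -- violated!
Step 2: Constraint must be active: 8*x = 7
x* = 7/8 = 0.875
lambda = (2*9*0.875 + 19)/8 = 4.3438
Step 3: Compute optimal value.
f(x*) = 9*0.875^2 + 19*0.875 = 23.5156


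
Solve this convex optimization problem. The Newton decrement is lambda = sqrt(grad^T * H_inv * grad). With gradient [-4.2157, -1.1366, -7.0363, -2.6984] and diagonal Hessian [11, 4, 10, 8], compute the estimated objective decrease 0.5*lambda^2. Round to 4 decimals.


Step 1: H is diagonal, so H^(-1) * g = [-0.3832, -0.2842, -0.7036, -0.3373].
Step 2: g^T H^(-1) g = sum_i g_i^2 / H_ii
  = (-4.2157)^2/11 + (-1.1366)^2/4 + (-7.0363)^2/10 + (-2.6984)^2/8
  = 1.6156 + 0.323 + 4.951 + 0.9102 = 7.7997
Step 3: Objective decrease = 0.5 * g^T H^(-1) g = 3.8999


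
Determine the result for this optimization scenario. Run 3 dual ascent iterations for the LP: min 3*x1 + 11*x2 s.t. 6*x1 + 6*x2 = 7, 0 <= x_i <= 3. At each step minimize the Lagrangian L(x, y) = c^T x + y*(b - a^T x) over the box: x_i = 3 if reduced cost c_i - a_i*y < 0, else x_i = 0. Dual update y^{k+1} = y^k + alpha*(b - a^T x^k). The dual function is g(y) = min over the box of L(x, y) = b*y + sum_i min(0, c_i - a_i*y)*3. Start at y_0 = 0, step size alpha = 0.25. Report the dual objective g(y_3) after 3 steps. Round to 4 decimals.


Dual ascent for LP: min 3*x1 + 11*x2, 6*x1 + 6*x2 = 7, 0 <= x_i <= 3
Step 1: y^k = 0.0, reduced costs: (3.0, 11.0)
  x^k = (0.0, 0.0), subgradient = b - a^T x = 7.0
  y^{k+1} = 0.0 + 0.25*7.0 = 1.75
Step 2: y^k = 1.75, reduced costs: (-7.5, 0.5)
  x^k = (3.0, 0.0), subgradient = b - a^T x = -11.0
  y^{k+1} = 1.75 + 0.25*-11.0 = -1.0
Step 3: y^k = -1.0, reduced costs: (9.0, 17.0)
  x^k = (0.0, 0.0), subgradient = b - a^T x = 7.0
  y^{k+1} = -1.0 + 0.25*7.0 = 0.75
Dual objective at y_3 = 0.75: reduced costs (-1.5, 6.5), box minimizer x = (3.0, 0.0)
g(y_3) = b*y + (c1 - a1*y)*x1 + (c2 - a2*y)*x2 = 7*0.75 + (-1.5)*3.0 + 6.5*0.0 = 5.25 - 4.5 + 0.0 = 0.75


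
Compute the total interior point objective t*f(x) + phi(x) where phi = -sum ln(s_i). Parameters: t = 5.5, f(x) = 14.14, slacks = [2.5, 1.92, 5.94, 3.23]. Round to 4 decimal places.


Step 1: Compute log-barrier.
ln values: [0.9163, 0.6523, 1.7817, 1.1725]
phi = -(0.9163 + 0.6523 + 1.7817 + 1.1725) = -4.5228
Step 2: Compute augmented objective.
t*f(x) = 5.5*14.14 = 77.77
Total = 77.77 - 4.5228 = 73.2472


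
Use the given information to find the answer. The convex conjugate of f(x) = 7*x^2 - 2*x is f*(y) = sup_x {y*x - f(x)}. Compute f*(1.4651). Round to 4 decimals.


f*(y) = sup_x {y*x - a*x^2 - b*x} = sup_x {(y-b)*x - a*x^2}
FOC: (y - b) - 2a*x = 0 => x* = (y - b)/(2a)
x* = (1.4651 + 2)/(2*7) = 0.2475
f*(1.4651) = (y-b)^2/(4a) = (1.4651 + 2)^2/(4*7)
= 12.0069/28 = 0.4288


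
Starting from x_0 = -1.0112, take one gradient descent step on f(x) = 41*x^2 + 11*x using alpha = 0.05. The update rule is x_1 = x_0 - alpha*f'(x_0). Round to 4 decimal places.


We compute the gradient at x_0 and apply the update.
f'(x) = 82*x + 11
f'(-1.0112) = 82*-1.0112 + 11 = -71.9184
x_1 = -1.0112 - 0.05*-71.9184 = 2.5847


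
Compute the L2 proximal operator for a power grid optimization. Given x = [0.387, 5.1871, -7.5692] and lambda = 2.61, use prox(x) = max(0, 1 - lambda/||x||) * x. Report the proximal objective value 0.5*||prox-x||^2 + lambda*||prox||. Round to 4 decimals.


Step 1: Compute ||x||.
||x|| = 9.1841
Step 2: Compute scaling factor.
scale = max(0, 1 - 2.61/9.1841) = 0.7158
Step 3: prox(x) = [0.277, 3.713, -5.4181]
||prox(x)|| = 6.5741
Step 4: Proximal objective.
0.5*||prox-x||^2 = 3.4061
lambda*||prox|| = 17.1584
Total = 20.5646


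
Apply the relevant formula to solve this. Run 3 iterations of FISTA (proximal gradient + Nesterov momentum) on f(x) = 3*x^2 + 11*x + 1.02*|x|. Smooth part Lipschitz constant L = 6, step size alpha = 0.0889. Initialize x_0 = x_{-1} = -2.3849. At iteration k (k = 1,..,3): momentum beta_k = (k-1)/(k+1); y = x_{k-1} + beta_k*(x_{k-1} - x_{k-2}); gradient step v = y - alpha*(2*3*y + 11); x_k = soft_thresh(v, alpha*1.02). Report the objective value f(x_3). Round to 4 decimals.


FISTA on f(x) = 3*x^2 + 11*x + 1.02*|x|
L = 6, alpha = 0.0889
Iteration 1: beta = 0.0, y = -2.3849 + 0.0*(-2.3849 + 2.3849) = -2.3849
  grad(y) = -3.3094, v = y - alpha*grad = -2.0907
  prox(v) = soft_thresh(-2.0907, 0.0907) = -2.0
Iteration 2: beta = 0.3333, y = -2.0 + 0.3333*(-2.0 + 2.3849) = -1.8717
  grad(y) = -0.2303, v = y - alpha*grad = -1.8512
  prox(v) = soft_thresh(-1.8512, 0.0907) = -1.7606
Iteration 3: beta = 0.5, y = -1.7606 + 0.5*(-1.7606 + 2.0) = -1.6408
  grad(y) = 1.1549, v = y - alpha*grad = -1.7435
  prox(v) = soft_thresh(-1.7435, 0.0907) = -1.6528
f(x_3) = 3*(-1.6528)^2 + 11*(-1.6528) + 1.02*|-1.6528| = -8.2997
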